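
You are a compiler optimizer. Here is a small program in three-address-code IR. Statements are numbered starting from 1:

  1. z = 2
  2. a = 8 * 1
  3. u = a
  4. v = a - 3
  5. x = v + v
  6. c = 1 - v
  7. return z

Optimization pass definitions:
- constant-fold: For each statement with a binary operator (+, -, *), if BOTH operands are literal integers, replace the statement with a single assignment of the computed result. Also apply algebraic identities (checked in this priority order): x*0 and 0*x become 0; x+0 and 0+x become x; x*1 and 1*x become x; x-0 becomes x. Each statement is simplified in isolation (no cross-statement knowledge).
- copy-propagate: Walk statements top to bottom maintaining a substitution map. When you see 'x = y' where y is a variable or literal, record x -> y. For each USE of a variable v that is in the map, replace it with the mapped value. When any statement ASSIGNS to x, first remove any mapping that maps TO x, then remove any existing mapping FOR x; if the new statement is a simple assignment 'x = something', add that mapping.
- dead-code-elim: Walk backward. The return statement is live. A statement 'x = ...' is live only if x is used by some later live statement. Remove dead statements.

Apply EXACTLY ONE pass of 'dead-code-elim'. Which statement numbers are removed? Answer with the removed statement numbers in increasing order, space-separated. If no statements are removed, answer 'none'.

Answer: 2 3 4 5 6

Derivation:
Backward liveness scan:
Stmt 1 'z = 2': KEEP (z is live); live-in = []
Stmt 2 'a = 8 * 1': DEAD (a not in live set ['z'])
Stmt 3 'u = a': DEAD (u not in live set ['z'])
Stmt 4 'v = a - 3': DEAD (v not in live set ['z'])
Stmt 5 'x = v + v': DEAD (x not in live set ['z'])
Stmt 6 'c = 1 - v': DEAD (c not in live set ['z'])
Stmt 7 'return z': KEEP (return); live-in = ['z']
Removed statement numbers: [2, 3, 4, 5, 6]
Surviving IR:
  z = 2
  return z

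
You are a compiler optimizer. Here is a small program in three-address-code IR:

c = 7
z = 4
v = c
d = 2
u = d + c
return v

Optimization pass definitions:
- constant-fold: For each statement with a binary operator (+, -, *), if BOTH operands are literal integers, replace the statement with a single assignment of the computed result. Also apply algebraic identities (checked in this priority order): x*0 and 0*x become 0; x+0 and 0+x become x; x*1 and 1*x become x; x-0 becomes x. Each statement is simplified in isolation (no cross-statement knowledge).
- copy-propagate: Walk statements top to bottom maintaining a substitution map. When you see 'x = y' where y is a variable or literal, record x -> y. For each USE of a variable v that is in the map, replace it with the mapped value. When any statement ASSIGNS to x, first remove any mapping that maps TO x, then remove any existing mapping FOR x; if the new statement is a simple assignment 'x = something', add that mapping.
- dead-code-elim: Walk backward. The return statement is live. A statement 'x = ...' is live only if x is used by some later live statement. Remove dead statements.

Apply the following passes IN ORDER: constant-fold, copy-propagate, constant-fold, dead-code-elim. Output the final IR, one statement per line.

Answer: return 7

Derivation:
Initial IR:
  c = 7
  z = 4
  v = c
  d = 2
  u = d + c
  return v
After constant-fold (6 stmts):
  c = 7
  z = 4
  v = c
  d = 2
  u = d + c
  return v
After copy-propagate (6 stmts):
  c = 7
  z = 4
  v = 7
  d = 2
  u = 2 + 7
  return 7
After constant-fold (6 stmts):
  c = 7
  z = 4
  v = 7
  d = 2
  u = 9
  return 7
After dead-code-elim (1 stmts):
  return 7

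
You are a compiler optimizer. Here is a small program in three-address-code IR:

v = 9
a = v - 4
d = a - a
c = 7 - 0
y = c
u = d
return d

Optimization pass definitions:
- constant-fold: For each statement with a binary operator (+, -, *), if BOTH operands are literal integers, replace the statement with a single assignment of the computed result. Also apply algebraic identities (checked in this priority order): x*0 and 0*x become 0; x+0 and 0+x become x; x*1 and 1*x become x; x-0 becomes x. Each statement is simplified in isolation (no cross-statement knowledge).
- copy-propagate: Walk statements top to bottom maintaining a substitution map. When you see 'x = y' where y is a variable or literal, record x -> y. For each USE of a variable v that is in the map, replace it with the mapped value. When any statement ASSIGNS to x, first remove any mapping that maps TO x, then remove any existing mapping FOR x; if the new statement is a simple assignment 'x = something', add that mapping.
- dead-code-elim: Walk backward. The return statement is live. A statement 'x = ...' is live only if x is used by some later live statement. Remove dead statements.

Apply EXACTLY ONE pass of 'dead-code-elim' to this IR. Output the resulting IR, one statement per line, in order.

Applying dead-code-elim statement-by-statement:
  [7] return d  -> KEEP (return); live=['d']
  [6] u = d  -> DEAD (u not live)
  [5] y = c  -> DEAD (y not live)
  [4] c = 7 - 0  -> DEAD (c not live)
  [3] d = a - a  -> KEEP; live=['a']
  [2] a = v - 4  -> KEEP; live=['v']
  [1] v = 9  -> KEEP; live=[]
Result (4 stmts):
  v = 9
  a = v - 4
  d = a - a
  return d

Answer: v = 9
a = v - 4
d = a - a
return d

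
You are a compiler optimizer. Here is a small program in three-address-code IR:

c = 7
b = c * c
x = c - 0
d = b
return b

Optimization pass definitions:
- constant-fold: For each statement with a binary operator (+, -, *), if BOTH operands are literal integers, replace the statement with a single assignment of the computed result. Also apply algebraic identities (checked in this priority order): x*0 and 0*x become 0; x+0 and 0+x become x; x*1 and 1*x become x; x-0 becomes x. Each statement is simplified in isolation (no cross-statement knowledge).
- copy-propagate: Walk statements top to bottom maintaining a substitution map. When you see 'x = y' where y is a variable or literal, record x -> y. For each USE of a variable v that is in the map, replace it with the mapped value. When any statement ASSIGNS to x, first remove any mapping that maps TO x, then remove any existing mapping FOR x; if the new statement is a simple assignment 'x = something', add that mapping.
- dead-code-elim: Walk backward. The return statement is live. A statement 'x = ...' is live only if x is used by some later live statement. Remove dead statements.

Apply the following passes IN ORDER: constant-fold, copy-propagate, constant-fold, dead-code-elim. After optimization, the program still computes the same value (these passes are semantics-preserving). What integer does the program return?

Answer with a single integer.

Answer: 49

Derivation:
Initial IR:
  c = 7
  b = c * c
  x = c - 0
  d = b
  return b
After constant-fold (5 stmts):
  c = 7
  b = c * c
  x = c
  d = b
  return b
After copy-propagate (5 stmts):
  c = 7
  b = 7 * 7
  x = 7
  d = b
  return b
After constant-fold (5 stmts):
  c = 7
  b = 49
  x = 7
  d = b
  return b
After dead-code-elim (2 stmts):
  b = 49
  return b
Evaluate:
  c = 7  =>  c = 7
  b = c * c  =>  b = 49
  x = c - 0  =>  x = 7
  d = b  =>  d = 49
  return b = 49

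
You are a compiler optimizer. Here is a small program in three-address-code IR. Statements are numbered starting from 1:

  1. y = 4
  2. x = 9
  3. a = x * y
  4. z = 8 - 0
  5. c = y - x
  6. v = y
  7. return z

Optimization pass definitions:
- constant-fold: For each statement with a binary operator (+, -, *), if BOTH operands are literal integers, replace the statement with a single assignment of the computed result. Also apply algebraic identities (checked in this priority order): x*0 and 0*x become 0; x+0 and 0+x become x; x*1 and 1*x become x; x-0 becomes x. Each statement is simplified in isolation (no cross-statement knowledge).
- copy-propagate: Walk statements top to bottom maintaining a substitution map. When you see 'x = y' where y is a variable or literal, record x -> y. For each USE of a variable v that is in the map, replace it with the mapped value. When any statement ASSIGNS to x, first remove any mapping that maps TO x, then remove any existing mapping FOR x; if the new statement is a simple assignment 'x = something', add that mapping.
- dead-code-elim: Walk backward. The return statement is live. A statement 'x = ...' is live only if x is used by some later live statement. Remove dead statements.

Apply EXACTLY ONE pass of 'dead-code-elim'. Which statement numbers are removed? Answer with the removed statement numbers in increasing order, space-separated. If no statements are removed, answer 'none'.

Backward liveness scan:
Stmt 1 'y = 4': DEAD (y not in live set [])
Stmt 2 'x = 9': DEAD (x not in live set [])
Stmt 3 'a = x * y': DEAD (a not in live set [])
Stmt 4 'z = 8 - 0': KEEP (z is live); live-in = []
Stmt 5 'c = y - x': DEAD (c not in live set ['z'])
Stmt 6 'v = y': DEAD (v not in live set ['z'])
Stmt 7 'return z': KEEP (return); live-in = ['z']
Removed statement numbers: [1, 2, 3, 5, 6]
Surviving IR:
  z = 8 - 0
  return z

Answer: 1 2 3 5 6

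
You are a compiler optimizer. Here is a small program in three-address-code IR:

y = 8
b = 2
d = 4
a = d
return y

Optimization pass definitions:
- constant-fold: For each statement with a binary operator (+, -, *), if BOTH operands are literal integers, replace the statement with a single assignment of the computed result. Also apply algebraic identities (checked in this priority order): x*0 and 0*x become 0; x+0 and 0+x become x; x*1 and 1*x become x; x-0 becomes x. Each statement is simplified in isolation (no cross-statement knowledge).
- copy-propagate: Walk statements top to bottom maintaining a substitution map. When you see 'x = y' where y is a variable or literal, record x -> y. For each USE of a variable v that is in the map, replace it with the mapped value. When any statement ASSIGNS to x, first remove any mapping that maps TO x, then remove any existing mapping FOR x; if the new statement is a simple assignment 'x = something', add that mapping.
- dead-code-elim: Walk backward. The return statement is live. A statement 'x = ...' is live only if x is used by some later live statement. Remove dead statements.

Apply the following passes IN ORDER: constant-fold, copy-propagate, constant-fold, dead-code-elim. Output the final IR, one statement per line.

Initial IR:
  y = 8
  b = 2
  d = 4
  a = d
  return y
After constant-fold (5 stmts):
  y = 8
  b = 2
  d = 4
  a = d
  return y
After copy-propagate (5 stmts):
  y = 8
  b = 2
  d = 4
  a = 4
  return 8
After constant-fold (5 stmts):
  y = 8
  b = 2
  d = 4
  a = 4
  return 8
After dead-code-elim (1 stmts):
  return 8

Answer: return 8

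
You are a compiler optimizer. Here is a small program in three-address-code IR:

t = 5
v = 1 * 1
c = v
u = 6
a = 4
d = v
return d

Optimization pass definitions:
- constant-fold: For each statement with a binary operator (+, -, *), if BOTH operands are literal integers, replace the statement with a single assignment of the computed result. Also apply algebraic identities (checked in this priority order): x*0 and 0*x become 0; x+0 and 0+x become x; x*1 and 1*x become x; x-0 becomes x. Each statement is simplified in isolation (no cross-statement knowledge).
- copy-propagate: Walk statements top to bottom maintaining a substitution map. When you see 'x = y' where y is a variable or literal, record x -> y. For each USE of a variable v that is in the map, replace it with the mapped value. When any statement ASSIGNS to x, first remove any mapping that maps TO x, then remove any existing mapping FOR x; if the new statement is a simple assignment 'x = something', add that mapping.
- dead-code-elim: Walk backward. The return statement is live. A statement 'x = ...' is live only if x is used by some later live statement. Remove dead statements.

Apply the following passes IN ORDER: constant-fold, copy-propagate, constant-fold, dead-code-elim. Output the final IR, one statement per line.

Answer: return 1

Derivation:
Initial IR:
  t = 5
  v = 1 * 1
  c = v
  u = 6
  a = 4
  d = v
  return d
After constant-fold (7 stmts):
  t = 5
  v = 1
  c = v
  u = 6
  a = 4
  d = v
  return d
After copy-propagate (7 stmts):
  t = 5
  v = 1
  c = 1
  u = 6
  a = 4
  d = 1
  return 1
After constant-fold (7 stmts):
  t = 5
  v = 1
  c = 1
  u = 6
  a = 4
  d = 1
  return 1
After dead-code-elim (1 stmts):
  return 1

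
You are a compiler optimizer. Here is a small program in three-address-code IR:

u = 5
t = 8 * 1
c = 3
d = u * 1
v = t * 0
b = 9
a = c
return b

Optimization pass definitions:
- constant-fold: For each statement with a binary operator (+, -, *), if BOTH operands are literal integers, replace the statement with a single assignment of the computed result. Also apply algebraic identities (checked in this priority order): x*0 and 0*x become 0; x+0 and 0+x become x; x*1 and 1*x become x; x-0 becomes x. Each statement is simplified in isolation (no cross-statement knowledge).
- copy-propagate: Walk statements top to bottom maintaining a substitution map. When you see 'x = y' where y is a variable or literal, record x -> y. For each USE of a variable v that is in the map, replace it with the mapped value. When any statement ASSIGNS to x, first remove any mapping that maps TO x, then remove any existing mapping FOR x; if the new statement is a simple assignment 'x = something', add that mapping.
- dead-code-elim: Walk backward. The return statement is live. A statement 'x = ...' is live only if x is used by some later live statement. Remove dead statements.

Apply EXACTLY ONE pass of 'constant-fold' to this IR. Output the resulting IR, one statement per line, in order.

Answer: u = 5
t = 8
c = 3
d = u
v = 0
b = 9
a = c
return b

Derivation:
Applying constant-fold statement-by-statement:
  [1] u = 5  (unchanged)
  [2] t = 8 * 1  -> t = 8
  [3] c = 3  (unchanged)
  [4] d = u * 1  -> d = u
  [5] v = t * 0  -> v = 0
  [6] b = 9  (unchanged)
  [7] a = c  (unchanged)
  [8] return b  (unchanged)
Result (8 stmts):
  u = 5
  t = 8
  c = 3
  d = u
  v = 0
  b = 9
  a = c
  return b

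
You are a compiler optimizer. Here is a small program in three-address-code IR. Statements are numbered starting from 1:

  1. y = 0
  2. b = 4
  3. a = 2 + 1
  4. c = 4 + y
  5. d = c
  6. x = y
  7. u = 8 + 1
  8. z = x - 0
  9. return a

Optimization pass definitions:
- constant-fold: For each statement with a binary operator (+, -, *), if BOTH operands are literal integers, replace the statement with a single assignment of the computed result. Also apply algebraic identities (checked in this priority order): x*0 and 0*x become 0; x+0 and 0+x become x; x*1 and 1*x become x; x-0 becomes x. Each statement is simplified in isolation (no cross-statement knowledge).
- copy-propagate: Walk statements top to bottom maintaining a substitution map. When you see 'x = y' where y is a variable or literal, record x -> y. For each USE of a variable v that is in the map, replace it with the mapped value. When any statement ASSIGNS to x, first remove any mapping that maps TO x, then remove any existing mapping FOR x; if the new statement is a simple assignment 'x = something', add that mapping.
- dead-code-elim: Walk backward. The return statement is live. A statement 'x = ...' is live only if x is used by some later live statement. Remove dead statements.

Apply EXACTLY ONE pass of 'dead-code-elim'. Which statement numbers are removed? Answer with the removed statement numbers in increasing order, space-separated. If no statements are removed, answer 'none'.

Backward liveness scan:
Stmt 1 'y = 0': DEAD (y not in live set [])
Stmt 2 'b = 4': DEAD (b not in live set [])
Stmt 3 'a = 2 + 1': KEEP (a is live); live-in = []
Stmt 4 'c = 4 + y': DEAD (c not in live set ['a'])
Stmt 5 'd = c': DEAD (d not in live set ['a'])
Stmt 6 'x = y': DEAD (x not in live set ['a'])
Stmt 7 'u = 8 + 1': DEAD (u not in live set ['a'])
Stmt 8 'z = x - 0': DEAD (z not in live set ['a'])
Stmt 9 'return a': KEEP (return); live-in = ['a']
Removed statement numbers: [1, 2, 4, 5, 6, 7, 8]
Surviving IR:
  a = 2 + 1
  return a

Answer: 1 2 4 5 6 7 8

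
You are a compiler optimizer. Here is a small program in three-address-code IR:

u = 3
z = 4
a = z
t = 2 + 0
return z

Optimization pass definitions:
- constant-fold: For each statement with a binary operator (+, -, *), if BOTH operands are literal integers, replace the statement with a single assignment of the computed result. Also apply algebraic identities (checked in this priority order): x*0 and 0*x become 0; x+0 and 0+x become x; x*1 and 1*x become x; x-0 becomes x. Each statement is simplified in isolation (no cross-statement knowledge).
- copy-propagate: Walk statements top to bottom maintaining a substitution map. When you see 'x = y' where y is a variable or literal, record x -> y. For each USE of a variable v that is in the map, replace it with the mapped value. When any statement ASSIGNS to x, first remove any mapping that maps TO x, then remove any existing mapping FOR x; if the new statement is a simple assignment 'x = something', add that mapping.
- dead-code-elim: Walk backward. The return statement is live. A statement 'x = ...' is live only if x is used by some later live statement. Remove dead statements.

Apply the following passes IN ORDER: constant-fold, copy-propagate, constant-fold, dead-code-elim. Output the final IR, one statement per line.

Initial IR:
  u = 3
  z = 4
  a = z
  t = 2 + 0
  return z
After constant-fold (5 stmts):
  u = 3
  z = 4
  a = z
  t = 2
  return z
After copy-propagate (5 stmts):
  u = 3
  z = 4
  a = 4
  t = 2
  return 4
After constant-fold (5 stmts):
  u = 3
  z = 4
  a = 4
  t = 2
  return 4
After dead-code-elim (1 stmts):
  return 4

Answer: return 4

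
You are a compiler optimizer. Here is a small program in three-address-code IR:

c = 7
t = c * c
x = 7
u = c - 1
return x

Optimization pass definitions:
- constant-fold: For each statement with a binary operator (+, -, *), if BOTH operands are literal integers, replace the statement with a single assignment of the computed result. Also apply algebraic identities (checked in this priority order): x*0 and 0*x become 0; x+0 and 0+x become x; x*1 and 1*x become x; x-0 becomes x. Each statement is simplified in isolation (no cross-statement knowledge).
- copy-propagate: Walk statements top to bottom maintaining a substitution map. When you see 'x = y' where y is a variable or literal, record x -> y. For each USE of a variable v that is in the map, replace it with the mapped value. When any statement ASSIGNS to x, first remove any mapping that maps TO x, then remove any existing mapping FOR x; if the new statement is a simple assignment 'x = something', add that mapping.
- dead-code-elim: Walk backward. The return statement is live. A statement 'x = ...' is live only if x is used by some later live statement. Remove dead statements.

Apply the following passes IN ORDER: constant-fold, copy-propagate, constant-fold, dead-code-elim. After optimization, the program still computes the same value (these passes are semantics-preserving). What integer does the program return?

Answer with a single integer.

Initial IR:
  c = 7
  t = c * c
  x = 7
  u = c - 1
  return x
After constant-fold (5 stmts):
  c = 7
  t = c * c
  x = 7
  u = c - 1
  return x
After copy-propagate (5 stmts):
  c = 7
  t = 7 * 7
  x = 7
  u = 7 - 1
  return 7
After constant-fold (5 stmts):
  c = 7
  t = 49
  x = 7
  u = 6
  return 7
After dead-code-elim (1 stmts):
  return 7
Evaluate:
  c = 7  =>  c = 7
  t = c * c  =>  t = 49
  x = 7  =>  x = 7
  u = c - 1  =>  u = 6
  return x = 7

Answer: 7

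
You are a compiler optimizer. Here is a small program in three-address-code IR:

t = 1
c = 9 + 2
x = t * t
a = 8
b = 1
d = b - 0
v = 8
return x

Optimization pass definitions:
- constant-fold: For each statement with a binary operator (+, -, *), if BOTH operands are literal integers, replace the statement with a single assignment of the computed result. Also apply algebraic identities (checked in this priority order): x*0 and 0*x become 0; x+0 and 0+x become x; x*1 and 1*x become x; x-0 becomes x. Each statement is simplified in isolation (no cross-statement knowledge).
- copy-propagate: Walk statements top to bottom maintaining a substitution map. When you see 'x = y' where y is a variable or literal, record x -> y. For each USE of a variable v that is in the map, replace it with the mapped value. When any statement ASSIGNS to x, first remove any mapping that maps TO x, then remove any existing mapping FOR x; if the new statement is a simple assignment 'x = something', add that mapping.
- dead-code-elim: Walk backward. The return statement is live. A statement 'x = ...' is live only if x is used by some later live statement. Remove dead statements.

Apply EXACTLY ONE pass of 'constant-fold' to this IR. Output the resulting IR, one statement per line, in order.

Answer: t = 1
c = 11
x = t * t
a = 8
b = 1
d = b
v = 8
return x

Derivation:
Applying constant-fold statement-by-statement:
  [1] t = 1  (unchanged)
  [2] c = 9 + 2  -> c = 11
  [3] x = t * t  (unchanged)
  [4] a = 8  (unchanged)
  [5] b = 1  (unchanged)
  [6] d = b - 0  -> d = b
  [7] v = 8  (unchanged)
  [8] return x  (unchanged)
Result (8 stmts):
  t = 1
  c = 11
  x = t * t
  a = 8
  b = 1
  d = b
  v = 8
  return x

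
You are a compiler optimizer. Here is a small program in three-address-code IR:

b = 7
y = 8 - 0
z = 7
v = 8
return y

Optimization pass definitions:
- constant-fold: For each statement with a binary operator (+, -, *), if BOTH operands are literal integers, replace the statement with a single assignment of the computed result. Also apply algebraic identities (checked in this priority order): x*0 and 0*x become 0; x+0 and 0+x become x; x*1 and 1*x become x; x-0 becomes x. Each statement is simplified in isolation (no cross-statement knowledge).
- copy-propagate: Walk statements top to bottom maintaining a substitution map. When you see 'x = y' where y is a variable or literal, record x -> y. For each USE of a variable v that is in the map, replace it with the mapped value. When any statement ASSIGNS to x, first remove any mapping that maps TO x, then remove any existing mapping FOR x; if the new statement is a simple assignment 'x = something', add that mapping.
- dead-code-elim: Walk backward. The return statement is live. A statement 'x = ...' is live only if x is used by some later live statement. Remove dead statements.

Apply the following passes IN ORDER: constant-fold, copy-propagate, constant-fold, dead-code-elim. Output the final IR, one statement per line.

Answer: return 8

Derivation:
Initial IR:
  b = 7
  y = 8 - 0
  z = 7
  v = 8
  return y
After constant-fold (5 stmts):
  b = 7
  y = 8
  z = 7
  v = 8
  return y
After copy-propagate (5 stmts):
  b = 7
  y = 8
  z = 7
  v = 8
  return 8
After constant-fold (5 stmts):
  b = 7
  y = 8
  z = 7
  v = 8
  return 8
After dead-code-elim (1 stmts):
  return 8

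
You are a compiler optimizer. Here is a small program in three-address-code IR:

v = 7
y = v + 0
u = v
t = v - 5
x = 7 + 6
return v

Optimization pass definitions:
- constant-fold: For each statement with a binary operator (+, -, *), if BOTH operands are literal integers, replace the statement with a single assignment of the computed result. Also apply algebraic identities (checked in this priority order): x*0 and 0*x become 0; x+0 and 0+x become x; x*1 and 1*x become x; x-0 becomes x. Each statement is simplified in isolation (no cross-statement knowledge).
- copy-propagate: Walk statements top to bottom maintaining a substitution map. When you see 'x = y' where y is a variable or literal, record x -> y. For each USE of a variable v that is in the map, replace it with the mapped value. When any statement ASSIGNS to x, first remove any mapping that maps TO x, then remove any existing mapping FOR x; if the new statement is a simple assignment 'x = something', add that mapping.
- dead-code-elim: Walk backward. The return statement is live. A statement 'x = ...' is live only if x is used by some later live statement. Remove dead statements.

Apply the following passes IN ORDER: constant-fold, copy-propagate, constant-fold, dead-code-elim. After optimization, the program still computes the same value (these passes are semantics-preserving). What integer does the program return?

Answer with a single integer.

Answer: 7

Derivation:
Initial IR:
  v = 7
  y = v + 0
  u = v
  t = v - 5
  x = 7 + 6
  return v
After constant-fold (6 stmts):
  v = 7
  y = v
  u = v
  t = v - 5
  x = 13
  return v
After copy-propagate (6 stmts):
  v = 7
  y = 7
  u = 7
  t = 7 - 5
  x = 13
  return 7
After constant-fold (6 stmts):
  v = 7
  y = 7
  u = 7
  t = 2
  x = 13
  return 7
After dead-code-elim (1 stmts):
  return 7
Evaluate:
  v = 7  =>  v = 7
  y = v + 0  =>  y = 7
  u = v  =>  u = 7
  t = v - 5  =>  t = 2
  x = 7 + 6  =>  x = 13
  return v = 7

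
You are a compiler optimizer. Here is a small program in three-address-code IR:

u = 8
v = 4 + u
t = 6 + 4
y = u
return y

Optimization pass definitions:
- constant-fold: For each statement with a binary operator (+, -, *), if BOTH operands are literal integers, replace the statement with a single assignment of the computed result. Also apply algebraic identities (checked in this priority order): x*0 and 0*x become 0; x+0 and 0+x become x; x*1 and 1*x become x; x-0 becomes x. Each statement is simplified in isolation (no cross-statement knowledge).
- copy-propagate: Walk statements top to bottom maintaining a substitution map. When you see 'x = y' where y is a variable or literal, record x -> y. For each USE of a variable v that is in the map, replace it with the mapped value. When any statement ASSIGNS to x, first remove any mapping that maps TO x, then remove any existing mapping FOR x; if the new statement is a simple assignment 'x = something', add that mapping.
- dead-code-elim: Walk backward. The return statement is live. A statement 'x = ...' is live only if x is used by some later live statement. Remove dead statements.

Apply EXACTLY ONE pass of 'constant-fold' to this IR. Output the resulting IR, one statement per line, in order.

Answer: u = 8
v = 4 + u
t = 10
y = u
return y

Derivation:
Applying constant-fold statement-by-statement:
  [1] u = 8  (unchanged)
  [2] v = 4 + u  (unchanged)
  [3] t = 6 + 4  -> t = 10
  [4] y = u  (unchanged)
  [5] return y  (unchanged)
Result (5 stmts):
  u = 8
  v = 4 + u
  t = 10
  y = u
  return y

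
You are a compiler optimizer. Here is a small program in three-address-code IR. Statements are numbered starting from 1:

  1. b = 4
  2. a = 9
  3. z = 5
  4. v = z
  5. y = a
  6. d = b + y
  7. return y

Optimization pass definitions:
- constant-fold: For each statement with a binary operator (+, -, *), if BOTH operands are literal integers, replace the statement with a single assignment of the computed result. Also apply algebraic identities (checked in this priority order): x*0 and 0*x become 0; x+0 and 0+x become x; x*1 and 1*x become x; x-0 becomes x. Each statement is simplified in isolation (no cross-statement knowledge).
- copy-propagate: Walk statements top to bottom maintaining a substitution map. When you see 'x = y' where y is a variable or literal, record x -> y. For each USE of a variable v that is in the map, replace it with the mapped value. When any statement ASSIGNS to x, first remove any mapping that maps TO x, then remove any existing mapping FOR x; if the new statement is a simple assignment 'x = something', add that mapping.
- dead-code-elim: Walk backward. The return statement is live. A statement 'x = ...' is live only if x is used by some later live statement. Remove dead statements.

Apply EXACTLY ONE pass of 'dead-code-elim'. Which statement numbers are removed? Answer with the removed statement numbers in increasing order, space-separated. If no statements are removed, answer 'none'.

Backward liveness scan:
Stmt 1 'b = 4': DEAD (b not in live set [])
Stmt 2 'a = 9': KEEP (a is live); live-in = []
Stmt 3 'z = 5': DEAD (z not in live set ['a'])
Stmt 4 'v = z': DEAD (v not in live set ['a'])
Stmt 5 'y = a': KEEP (y is live); live-in = ['a']
Stmt 6 'd = b + y': DEAD (d not in live set ['y'])
Stmt 7 'return y': KEEP (return); live-in = ['y']
Removed statement numbers: [1, 3, 4, 6]
Surviving IR:
  a = 9
  y = a
  return y

Answer: 1 3 4 6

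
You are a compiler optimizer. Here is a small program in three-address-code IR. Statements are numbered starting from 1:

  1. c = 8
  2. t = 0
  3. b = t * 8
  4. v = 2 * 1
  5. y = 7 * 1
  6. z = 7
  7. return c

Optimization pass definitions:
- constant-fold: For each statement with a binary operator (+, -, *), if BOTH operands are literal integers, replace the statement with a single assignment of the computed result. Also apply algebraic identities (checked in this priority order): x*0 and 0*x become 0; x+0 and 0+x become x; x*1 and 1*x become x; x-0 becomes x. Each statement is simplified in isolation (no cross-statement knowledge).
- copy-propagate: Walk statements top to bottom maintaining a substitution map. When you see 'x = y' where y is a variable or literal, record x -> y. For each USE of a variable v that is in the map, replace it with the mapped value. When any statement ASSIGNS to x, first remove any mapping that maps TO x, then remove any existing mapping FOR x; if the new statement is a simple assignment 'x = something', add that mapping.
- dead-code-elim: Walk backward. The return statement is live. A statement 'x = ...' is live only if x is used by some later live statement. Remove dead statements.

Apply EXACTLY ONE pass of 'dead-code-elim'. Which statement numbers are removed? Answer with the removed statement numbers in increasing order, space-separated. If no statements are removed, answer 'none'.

Answer: 2 3 4 5 6

Derivation:
Backward liveness scan:
Stmt 1 'c = 8': KEEP (c is live); live-in = []
Stmt 2 't = 0': DEAD (t not in live set ['c'])
Stmt 3 'b = t * 8': DEAD (b not in live set ['c'])
Stmt 4 'v = 2 * 1': DEAD (v not in live set ['c'])
Stmt 5 'y = 7 * 1': DEAD (y not in live set ['c'])
Stmt 6 'z = 7': DEAD (z not in live set ['c'])
Stmt 7 'return c': KEEP (return); live-in = ['c']
Removed statement numbers: [2, 3, 4, 5, 6]
Surviving IR:
  c = 8
  return c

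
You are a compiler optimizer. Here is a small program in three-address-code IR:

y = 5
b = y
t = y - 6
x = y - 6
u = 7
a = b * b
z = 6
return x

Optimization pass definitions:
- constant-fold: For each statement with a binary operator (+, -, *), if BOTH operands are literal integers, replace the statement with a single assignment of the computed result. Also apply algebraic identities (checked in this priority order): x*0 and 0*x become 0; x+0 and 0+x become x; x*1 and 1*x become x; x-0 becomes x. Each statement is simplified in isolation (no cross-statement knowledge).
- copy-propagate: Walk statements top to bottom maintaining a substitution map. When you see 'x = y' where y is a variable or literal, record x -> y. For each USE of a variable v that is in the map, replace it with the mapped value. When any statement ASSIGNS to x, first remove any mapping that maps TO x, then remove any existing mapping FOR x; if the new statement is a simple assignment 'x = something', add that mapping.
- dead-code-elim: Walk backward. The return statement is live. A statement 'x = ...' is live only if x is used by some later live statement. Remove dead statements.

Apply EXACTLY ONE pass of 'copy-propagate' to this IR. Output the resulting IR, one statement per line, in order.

Answer: y = 5
b = 5
t = 5 - 6
x = 5 - 6
u = 7
a = 5 * 5
z = 6
return x

Derivation:
Applying copy-propagate statement-by-statement:
  [1] y = 5  (unchanged)
  [2] b = y  -> b = 5
  [3] t = y - 6  -> t = 5 - 6
  [4] x = y - 6  -> x = 5 - 6
  [5] u = 7  (unchanged)
  [6] a = b * b  -> a = 5 * 5
  [7] z = 6  (unchanged)
  [8] return x  (unchanged)
Result (8 stmts):
  y = 5
  b = 5
  t = 5 - 6
  x = 5 - 6
  u = 7
  a = 5 * 5
  z = 6
  return x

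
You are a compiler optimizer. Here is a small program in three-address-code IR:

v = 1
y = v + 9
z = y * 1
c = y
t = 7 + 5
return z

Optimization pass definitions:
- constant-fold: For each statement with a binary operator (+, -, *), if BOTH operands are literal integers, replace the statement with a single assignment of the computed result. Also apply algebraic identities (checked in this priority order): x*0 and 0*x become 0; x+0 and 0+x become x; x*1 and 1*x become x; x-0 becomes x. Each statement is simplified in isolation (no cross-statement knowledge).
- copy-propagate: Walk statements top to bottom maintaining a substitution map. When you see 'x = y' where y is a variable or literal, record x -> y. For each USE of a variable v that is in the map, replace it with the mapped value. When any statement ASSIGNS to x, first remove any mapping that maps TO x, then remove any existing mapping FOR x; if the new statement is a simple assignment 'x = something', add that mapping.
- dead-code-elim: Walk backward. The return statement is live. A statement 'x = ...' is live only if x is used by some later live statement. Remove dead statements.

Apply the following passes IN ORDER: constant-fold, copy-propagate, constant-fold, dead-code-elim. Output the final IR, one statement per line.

Answer: y = 10
return y

Derivation:
Initial IR:
  v = 1
  y = v + 9
  z = y * 1
  c = y
  t = 7 + 5
  return z
After constant-fold (6 stmts):
  v = 1
  y = v + 9
  z = y
  c = y
  t = 12
  return z
After copy-propagate (6 stmts):
  v = 1
  y = 1 + 9
  z = y
  c = y
  t = 12
  return y
After constant-fold (6 stmts):
  v = 1
  y = 10
  z = y
  c = y
  t = 12
  return y
After dead-code-elim (2 stmts):
  y = 10
  return y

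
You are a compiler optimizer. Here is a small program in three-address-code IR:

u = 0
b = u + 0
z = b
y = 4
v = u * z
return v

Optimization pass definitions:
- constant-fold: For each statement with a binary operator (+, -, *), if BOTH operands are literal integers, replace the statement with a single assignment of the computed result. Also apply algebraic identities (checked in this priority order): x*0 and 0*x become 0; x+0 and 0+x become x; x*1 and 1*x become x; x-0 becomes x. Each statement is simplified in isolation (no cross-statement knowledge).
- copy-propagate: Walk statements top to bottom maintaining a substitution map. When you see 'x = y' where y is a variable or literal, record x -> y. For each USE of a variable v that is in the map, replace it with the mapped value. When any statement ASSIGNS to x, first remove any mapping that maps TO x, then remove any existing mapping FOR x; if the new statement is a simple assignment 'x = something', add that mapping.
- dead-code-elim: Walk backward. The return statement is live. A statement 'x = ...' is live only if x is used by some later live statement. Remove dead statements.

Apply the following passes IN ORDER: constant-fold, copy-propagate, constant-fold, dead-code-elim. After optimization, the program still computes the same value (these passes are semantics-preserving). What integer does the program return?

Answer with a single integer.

Initial IR:
  u = 0
  b = u + 0
  z = b
  y = 4
  v = u * z
  return v
After constant-fold (6 stmts):
  u = 0
  b = u
  z = b
  y = 4
  v = u * z
  return v
After copy-propagate (6 stmts):
  u = 0
  b = 0
  z = 0
  y = 4
  v = 0 * 0
  return v
After constant-fold (6 stmts):
  u = 0
  b = 0
  z = 0
  y = 4
  v = 0
  return v
After dead-code-elim (2 stmts):
  v = 0
  return v
Evaluate:
  u = 0  =>  u = 0
  b = u + 0  =>  b = 0
  z = b  =>  z = 0
  y = 4  =>  y = 4
  v = u * z  =>  v = 0
  return v = 0

Answer: 0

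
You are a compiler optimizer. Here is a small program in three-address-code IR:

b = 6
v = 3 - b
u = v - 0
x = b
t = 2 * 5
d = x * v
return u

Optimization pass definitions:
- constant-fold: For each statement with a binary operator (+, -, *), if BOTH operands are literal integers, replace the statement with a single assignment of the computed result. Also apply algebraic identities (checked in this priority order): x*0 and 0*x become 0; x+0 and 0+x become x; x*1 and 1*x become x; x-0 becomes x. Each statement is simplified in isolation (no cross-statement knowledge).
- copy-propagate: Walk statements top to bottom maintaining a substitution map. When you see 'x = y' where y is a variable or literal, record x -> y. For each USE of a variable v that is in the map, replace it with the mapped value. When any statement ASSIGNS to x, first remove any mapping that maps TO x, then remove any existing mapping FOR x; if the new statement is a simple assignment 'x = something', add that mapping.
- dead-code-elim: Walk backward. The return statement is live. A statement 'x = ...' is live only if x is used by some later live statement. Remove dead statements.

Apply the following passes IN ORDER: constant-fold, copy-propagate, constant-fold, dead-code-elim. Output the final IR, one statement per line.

Initial IR:
  b = 6
  v = 3 - b
  u = v - 0
  x = b
  t = 2 * 5
  d = x * v
  return u
After constant-fold (7 stmts):
  b = 6
  v = 3 - b
  u = v
  x = b
  t = 10
  d = x * v
  return u
After copy-propagate (7 stmts):
  b = 6
  v = 3 - 6
  u = v
  x = 6
  t = 10
  d = 6 * v
  return v
After constant-fold (7 stmts):
  b = 6
  v = -3
  u = v
  x = 6
  t = 10
  d = 6 * v
  return v
After dead-code-elim (2 stmts):
  v = -3
  return v

Answer: v = -3
return v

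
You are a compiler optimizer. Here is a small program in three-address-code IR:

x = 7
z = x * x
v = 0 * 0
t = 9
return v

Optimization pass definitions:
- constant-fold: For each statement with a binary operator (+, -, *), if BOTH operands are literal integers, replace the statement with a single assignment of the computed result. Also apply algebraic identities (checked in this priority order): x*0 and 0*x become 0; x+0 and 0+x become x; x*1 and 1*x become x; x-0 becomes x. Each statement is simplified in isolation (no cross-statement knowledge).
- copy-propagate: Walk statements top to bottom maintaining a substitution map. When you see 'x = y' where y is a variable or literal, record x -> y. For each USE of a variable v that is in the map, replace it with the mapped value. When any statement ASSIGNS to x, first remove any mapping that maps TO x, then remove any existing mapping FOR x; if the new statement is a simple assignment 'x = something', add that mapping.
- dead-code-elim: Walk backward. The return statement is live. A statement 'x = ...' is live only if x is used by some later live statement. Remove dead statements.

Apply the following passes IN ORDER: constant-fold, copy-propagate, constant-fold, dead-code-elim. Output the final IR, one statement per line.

Answer: return 0

Derivation:
Initial IR:
  x = 7
  z = x * x
  v = 0 * 0
  t = 9
  return v
After constant-fold (5 stmts):
  x = 7
  z = x * x
  v = 0
  t = 9
  return v
After copy-propagate (5 stmts):
  x = 7
  z = 7 * 7
  v = 0
  t = 9
  return 0
After constant-fold (5 stmts):
  x = 7
  z = 49
  v = 0
  t = 9
  return 0
After dead-code-elim (1 stmts):
  return 0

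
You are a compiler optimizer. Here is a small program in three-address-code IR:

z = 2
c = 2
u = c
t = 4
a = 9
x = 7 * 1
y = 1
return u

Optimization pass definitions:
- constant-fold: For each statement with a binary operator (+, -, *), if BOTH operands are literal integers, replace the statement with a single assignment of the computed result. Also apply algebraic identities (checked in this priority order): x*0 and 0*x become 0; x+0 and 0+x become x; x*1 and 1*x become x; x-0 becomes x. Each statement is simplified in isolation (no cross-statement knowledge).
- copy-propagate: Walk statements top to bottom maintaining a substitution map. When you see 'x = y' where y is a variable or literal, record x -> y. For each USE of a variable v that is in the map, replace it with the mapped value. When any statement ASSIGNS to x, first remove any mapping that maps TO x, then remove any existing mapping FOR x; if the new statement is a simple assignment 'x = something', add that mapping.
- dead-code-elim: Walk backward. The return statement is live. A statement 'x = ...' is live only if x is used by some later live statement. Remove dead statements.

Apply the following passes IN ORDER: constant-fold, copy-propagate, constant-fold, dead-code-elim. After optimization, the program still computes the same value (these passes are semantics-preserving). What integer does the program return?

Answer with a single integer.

Answer: 2

Derivation:
Initial IR:
  z = 2
  c = 2
  u = c
  t = 4
  a = 9
  x = 7 * 1
  y = 1
  return u
After constant-fold (8 stmts):
  z = 2
  c = 2
  u = c
  t = 4
  a = 9
  x = 7
  y = 1
  return u
After copy-propagate (8 stmts):
  z = 2
  c = 2
  u = 2
  t = 4
  a = 9
  x = 7
  y = 1
  return 2
After constant-fold (8 stmts):
  z = 2
  c = 2
  u = 2
  t = 4
  a = 9
  x = 7
  y = 1
  return 2
After dead-code-elim (1 stmts):
  return 2
Evaluate:
  z = 2  =>  z = 2
  c = 2  =>  c = 2
  u = c  =>  u = 2
  t = 4  =>  t = 4
  a = 9  =>  a = 9
  x = 7 * 1  =>  x = 7
  y = 1  =>  y = 1
  return u = 2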